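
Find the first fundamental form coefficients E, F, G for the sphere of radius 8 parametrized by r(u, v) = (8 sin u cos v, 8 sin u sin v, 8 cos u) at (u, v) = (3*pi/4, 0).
E = 64;  F = 0;  G = 32

Partials: r_u = (8*cos(u)*cos(v), 8*sin(v)*cos(u), -8*sin(u)), r_v = (-8*sin(u)*sin(v), 8*sin(u)*cos(v), 0). As functions of (u, v):
  E = r_u · r_u = 64,
  F = r_u · r_v = 0,
  G = r_v · r_v = 64*sin(u)^2.
Evaluating at (u, v) = (3*pi/4, 0): E = 64, F = 0, G = 32.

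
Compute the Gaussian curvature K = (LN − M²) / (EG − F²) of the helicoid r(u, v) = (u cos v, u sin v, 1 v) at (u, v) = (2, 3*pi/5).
K = -1/25

Coefficients of the first fundamental form: E = 1, F = 0, G = u^2 + 1.
Coefficients of the second fundamental form: L = 0, M = -1/sqrt(u^2 + 1), N = 0.
Assemble K = (LN − M²)/(EG − F²) = -1/(u^2 + 1)^2. At (u, v) = (2, 3*pi/5): K = -1/25.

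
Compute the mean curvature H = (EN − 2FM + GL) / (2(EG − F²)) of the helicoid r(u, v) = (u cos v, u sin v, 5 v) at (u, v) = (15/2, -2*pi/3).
H = 0

With E = 1, F = 0, G = u^2 + 25, L = 0, M = -5/sqrt(u^2 + 25), N = 0, assemble
  H = (EN − 2FM + GL) / (2(EG − F²)) = 0.
At (u, v) = (15/2, -2*pi/3): H = 0.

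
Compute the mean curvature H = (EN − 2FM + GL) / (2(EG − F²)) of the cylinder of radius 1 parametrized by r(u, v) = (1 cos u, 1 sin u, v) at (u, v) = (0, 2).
H = -1/2

With E = 1, F = 0, G = 1, L = -1, M = 0, N = 0, assemble
  H = (EN − 2FM + GL) / (2(EG − F²)) = -1/2.
At (u, v) = (0, 2): H = -1/2.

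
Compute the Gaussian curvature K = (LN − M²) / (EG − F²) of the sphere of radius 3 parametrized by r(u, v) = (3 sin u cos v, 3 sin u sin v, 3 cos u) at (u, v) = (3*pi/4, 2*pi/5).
K = 1/9

Coefficients of the first fundamental form: E = 9, F = 0, G = 9*sin(u)^2.
Coefficients of the second fundamental form: L = -3*sin(u)/Abs(sin(u)), M = 0, N = -3*sin(u)^3/Abs(sin(u)).
Assemble K = (LN − M²)/(EG − F²) = 1/9. At (u, v) = (3*pi/4, 2*pi/5): K = 1/9.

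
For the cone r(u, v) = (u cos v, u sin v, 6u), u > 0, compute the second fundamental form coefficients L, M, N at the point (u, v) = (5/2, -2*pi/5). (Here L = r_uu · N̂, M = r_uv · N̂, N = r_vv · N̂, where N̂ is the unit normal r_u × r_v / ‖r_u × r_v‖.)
L = 0;  M = 0;  N = 15*sqrt(37)/37

Compute the unit normal N̂(u, v) = (-6*sqrt(37)*u*cos(v)/(37*Abs(u)), -6*sqrt(37)*u*sin(v)/(37*Abs(u)), sqrt(37)*u/(37*Abs(u))), and the second partials r_uu, r_uv, r_vv. Take dot products:
  L(u, v) = r_uu · N̂ = 0,
  M(u, v) = r_uv · N̂ = 0,
  N(u, v) = r_vv · N̂ = 6*sqrt(37)*u^2/(37*Abs(u)).
Evaluating at (u, v) = (5/2, -2*pi/5):
  L = 0, M = 0, N = 15*sqrt(37)/37.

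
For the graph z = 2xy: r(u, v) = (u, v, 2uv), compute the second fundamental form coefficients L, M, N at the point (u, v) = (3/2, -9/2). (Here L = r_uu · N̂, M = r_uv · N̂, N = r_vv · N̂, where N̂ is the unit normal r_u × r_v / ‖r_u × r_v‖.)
L = 0;  M = 2*sqrt(91)/91;  N = 0

Compute the unit normal N̂(u, v) = (-2*v/sqrt(4*u^2 + 4*v^2 + 1), -2*u/sqrt(4*u^2 + 4*v^2 + 1), 1/sqrt(4*u^2 + 4*v^2 + 1)), and the second partials r_uu, r_uv, r_vv. Take dot products:
  L(u, v) = r_uu · N̂ = 0,
  M(u, v) = r_uv · N̂ = 2/sqrt(4*u^2 + 4*v^2 + 1),
  N(u, v) = r_vv · N̂ = 0.
Evaluating at (u, v) = (3/2, -9/2):
  L = 0, M = 2*sqrt(91)/91, N = 0.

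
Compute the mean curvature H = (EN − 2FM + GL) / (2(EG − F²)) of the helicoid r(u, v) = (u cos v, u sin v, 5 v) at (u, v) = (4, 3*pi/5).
H = 0

With E = 1, F = 0, G = u^2 + 25, L = 0, M = -5/sqrt(u^2 + 25), N = 0, assemble
  H = (EN − 2FM + GL) / (2(EG − F²)) = 0.
At (u, v) = (4, 3*pi/5): H = 0.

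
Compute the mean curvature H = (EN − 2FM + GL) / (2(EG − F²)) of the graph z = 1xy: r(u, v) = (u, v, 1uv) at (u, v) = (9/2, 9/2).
H = -81*sqrt(166)/13778

With E = v^2 + 1, F = u*v, G = u^2 + 1, L = 0, M = 1/sqrt(u^2 + v^2 + 1), N = 0, assemble
  H = (EN − 2FM + GL) / (2(EG − F²)) = -u*v/(u^2 + v^2 + 1)^(3/2).
At (u, v) = (9/2, 9/2): H = -81*sqrt(166)/13778.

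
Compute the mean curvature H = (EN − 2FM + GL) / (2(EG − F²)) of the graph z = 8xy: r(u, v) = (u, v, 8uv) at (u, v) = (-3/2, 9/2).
H = 3456*sqrt(1441)/2076481

With E = 64*v^2 + 1, F = 64*u*v, G = 64*u^2 + 1, L = 0, M = 8/sqrt(64*u^2 + 64*v^2 + 1), N = 0, assemble
  H = (EN − 2FM + GL) / (2(EG − F²)) = -512*u*v/(64*u^2 + 64*v^2 + 1)^(3/2).
At (u, v) = (-3/2, 9/2): H = 3456*sqrt(1441)/2076481.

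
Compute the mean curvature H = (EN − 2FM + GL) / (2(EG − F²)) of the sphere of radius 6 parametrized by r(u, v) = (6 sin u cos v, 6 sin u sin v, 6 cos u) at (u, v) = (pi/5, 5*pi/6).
H = -1/6

With E = 36, F = 0, G = 36*sin(u)^2, L = -6*sin(u)/Abs(sin(u)), M = 0, N = -6*sin(u)^3/Abs(sin(u)), assemble
  H = (EN − 2FM + GL) / (2(EG − F²)) = -sin(u)/(6*Abs(sin(u))).
At (u, v) = (pi/5, 5*pi/6): H = -1/6.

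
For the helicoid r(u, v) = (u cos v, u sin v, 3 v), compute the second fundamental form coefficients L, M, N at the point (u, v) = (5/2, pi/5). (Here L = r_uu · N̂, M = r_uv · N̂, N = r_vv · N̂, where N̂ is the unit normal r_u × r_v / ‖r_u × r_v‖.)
L = 0;  M = -6*sqrt(61)/61;  N = 0

Compute the unit normal N̂(u, v) = (3*sin(v)/sqrt(u^2 + 9), -3*cos(v)/sqrt(u^2 + 9), u/sqrt(u^2 + 9)), and the second partials r_uu, r_uv, r_vv. Take dot products:
  L(u, v) = r_uu · N̂ = 0,
  M(u, v) = r_uv · N̂ = -3/sqrt(u^2 + 9),
  N(u, v) = r_vv · N̂ = 0.
Evaluating at (u, v) = (5/2, pi/5):
  L = 0, M = -6*sqrt(61)/61, N = 0.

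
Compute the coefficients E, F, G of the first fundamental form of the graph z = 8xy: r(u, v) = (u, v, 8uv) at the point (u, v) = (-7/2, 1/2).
E = 17;  F = -112;  G = 785

Partials: r_u = (1, 0, 8*v), r_v = (0, 1, 8*u). As functions of (u, v):
  E = r_u · r_u = 64*v^2 + 1,
  F = r_u · r_v = 64*u*v,
  G = r_v · r_v = 64*u^2 + 1.
Evaluating at (u, v) = (-7/2, 1/2): E = 17, F = -112, G = 785.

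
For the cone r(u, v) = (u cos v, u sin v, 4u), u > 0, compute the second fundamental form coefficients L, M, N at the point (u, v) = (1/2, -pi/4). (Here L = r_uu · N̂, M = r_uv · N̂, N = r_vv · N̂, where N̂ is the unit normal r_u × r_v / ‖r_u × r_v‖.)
L = 0;  M = 0;  N = 2*sqrt(17)/17

Compute the unit normal N̂(u, v) = (-4*sqrt(17)*u*cos(v)/(17*Abs(u)), -4*sqrt(17)*u*sin(v)/(17*Abs(u)), sqrt(17)*u/(17*Abs(u))), and the second partials r_uu, r_uv, r_vv. Take dot products:
  L(u, v) = r_uu · N̂ = 0,
  M(u, v) = r_uv · N̂ = 0,
  N(u, v) = r_vv · N̂ = 4*sqrt(17)*u^2/(17*Abs(u)).
Evaluating at (u, v) = (1/2, -pi/4):
  L = 0, M = 0, N = 2*sqrt(17)/17.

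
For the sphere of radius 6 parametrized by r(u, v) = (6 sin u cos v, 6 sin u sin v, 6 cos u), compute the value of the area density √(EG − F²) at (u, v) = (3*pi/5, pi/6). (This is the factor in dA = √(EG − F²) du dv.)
√(EG − F²)|_{(3*pi/5, pi/6)} = 9*sqrt(2*sqrt(5) + 10)

E = 36, F = 0, G = 36*sin(u)^2, so EG − F² = 1296*sin(u)^2. Taking the positive square root: √(EG − F²) = 36*Abs(sin(u)). At (u, v) = (3*pi/5, pi/6): 9*sqrt(2*sqrt(5) + 10).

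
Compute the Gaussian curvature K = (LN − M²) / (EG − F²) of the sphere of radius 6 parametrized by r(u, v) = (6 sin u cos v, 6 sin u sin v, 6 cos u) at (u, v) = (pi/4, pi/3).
K = 1/36

Coefficients of the first fundamental form: E = 36, F = 0, G = 36*sin(u)^2.
Coefficients of the second fundamental form: L = -6*sin(u)/Abs(sin(u)), M = 0, N = -6*sin(u)^3/Abs(sin(u)).
Assemble K = (LN − M²)/(EG − F²) = 1/36. At (u, v) = (pi/4, pi/3): K = 1/36.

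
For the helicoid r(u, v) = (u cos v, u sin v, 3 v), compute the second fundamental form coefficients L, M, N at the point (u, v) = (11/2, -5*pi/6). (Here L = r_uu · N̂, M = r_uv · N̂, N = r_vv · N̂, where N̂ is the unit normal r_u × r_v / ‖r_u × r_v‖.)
L = 0;  M = -6*sqrt(157)/157;  N = 0

Compute the unit normal N̂(u, v) = (3*sin(v)/sqrt(u^2 + 9), -3*cos(v)/sqrt(u^2 + 9), u/sqrt(u^2 + 9)), and the second partials r_uu, r_uv, r_vv. Take dot products:
  L(u, v) = r_uu · N̂ = 0,
  M(u, v) = r_uv · N̂ = -3/sqrt(u^2 + 9),
  N(u, v) = r_vv · N̂ = 0.
Evaluating at (u, v) = (11/2, -5*pi/6):
  L = 0, M = -6*sqrt(157)/157, N = 0.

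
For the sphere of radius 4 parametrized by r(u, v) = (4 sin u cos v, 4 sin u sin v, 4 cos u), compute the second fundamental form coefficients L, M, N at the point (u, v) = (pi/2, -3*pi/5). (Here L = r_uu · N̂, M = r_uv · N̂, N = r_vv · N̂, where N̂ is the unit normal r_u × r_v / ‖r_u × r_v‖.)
L = -4;  M = 0;  N = -4

Compute the unit normal N̂(u, v) = (sin(u)^2*cos(v)/Abs(sin(u)), sin(u)^2*sin(v)/Abs(sin(u)), sin(2*u)/(2*Abs(sin(u)))), and the second partials r_uu, r_uv, r_vv. Take dot products:
  L(u, v) = r_uu · N̂ = -4*sin(u)/Abs(sin(u)),
  M(u, v) = r_uv · N̂ = 0,
  N(u, v) = r_vv · N̂ = -4*sin(u)^3/Abs(sin(u)).
Evaluating at (u, v) = (pi/2, -3*pi/5):
  L = -4, M = 0, N = -4.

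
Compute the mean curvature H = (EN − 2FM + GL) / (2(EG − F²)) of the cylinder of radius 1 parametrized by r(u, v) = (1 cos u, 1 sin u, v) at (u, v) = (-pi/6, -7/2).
H = -1/2

With E = 1, F = 0, G = 1, L = -1, M = 0, N = 0, assemble
  H = (EN − 2FM + GL) / (2(EG − F²)) = -1/2.
At (u, v) = (-pi/6, -7/2): H = -1/2.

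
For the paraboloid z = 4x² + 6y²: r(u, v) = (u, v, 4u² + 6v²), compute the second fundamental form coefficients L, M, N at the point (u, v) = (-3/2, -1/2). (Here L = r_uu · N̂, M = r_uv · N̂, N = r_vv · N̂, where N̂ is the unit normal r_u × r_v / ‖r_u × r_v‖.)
L = 8*sqrt(181)/181;  M = 0;  N = 12*sqrt(181)/181

Compute the unit normal N̂(u, v) = (-8*u/sqrt(64*u^2 + 144*v^2 + 1), -12*v/sqrt(64*u^2 + 144*v^2 + 1), 1/sqrt(64*u^2 + 144*v^2 + 1)), and the second partials r_uu, r_uv, r_vv. Take dot products:
  L(u, v) = r_uu · N̂ = 8/sqrt(64*u^2 + 144*v^2 + 1),
  M(u, v) = r_uv · N̂ = 0,
  N(u, v) = r_vv · N̂ = 12/sqrt(64*u^2 + 144*v^2 + 1).
Evaluating at (u, v) = (-3/2, -1/2):
  L = 8*sqrt(181)/181, M = 0, N = 12*sqrt(181)/181.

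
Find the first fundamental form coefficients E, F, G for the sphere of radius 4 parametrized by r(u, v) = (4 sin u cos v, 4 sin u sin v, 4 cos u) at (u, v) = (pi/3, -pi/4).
E = 16;  F = 0;  G = 12

Partials: r_u = (4*cos(u)*cos(v), 4*sin(v)*cos(u), -4*sin(u)), r_v = (-4*sin(u)*sin(v), 4*sin(u)*cos(v), 0). As functions of (u, v):
  E = r_u · r_u = 16,
  F = r_u · r_v = 0,
  G = r_v · r_v = 16*sin(u)^2.
Evaluating at (u, v) = (pi/3, -pi/4): E = 16, F = 0, G = 12.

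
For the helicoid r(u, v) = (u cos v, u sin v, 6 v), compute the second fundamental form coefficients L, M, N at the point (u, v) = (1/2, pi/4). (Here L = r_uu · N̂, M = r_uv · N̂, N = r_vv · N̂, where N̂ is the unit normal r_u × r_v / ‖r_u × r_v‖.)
L = 0;  M = -12*sqrt(145)/145;  N = 0

Compute the unit normal N̂(u, v) = (6*sin(v)/sqrt(u^2 + 36), -6*cos(v)/sqrt(u^2 + 36), u/sqrt(u^2 + 36)), and the second partials r_uu, r_uv, r_vv. Take dot products:
  L(u, v) = r_uu · N̂ = 0,
  M(u, v) = r_uv · N̂ = -6/sqrt(u^2 + 36),
  N(u, v) = r_vv · N̂ = 0.
Evaluating at (u, v) = (1/2, pi/4):
  L = 0, M = -12*sqrt(145)/145, N = 0.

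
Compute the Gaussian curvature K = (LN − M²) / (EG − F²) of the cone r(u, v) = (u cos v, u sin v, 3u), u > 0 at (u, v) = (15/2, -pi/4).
K = 0

Coefficients of the first fundamental form: E = 10, F = 0, G = u^2.
Coefficients of the second fundamental form: L = 0, M = 0, N = 3*sqrt(10)*u^2/(10*Abs(u)).
Assemble K = (LN − M²)/(EG − F²) = 0. At (u, v) = (15/2, -pi/4): K = 0.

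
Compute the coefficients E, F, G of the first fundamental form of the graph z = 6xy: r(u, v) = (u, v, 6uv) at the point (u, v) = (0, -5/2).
E = 226;  F = 0;  G = 1

Partials: r_u = (1, 0, 6*v), r_v = (0, 1, 6*u). As functions of (u, v):
  E = r_u · r_u = 36*v^2 + 1,
  F = r_u · r_v = 36*u*v,
  G = r_v · r_v = 36*u^2 + 1.
Evaluating at (u, v) = (0, -5/2): E = 226, F = 0, G = 1.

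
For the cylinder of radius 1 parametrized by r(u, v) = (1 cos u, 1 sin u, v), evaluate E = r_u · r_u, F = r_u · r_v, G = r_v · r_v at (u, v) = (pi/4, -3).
E = 1;  F = 0;  G = 1

Partials: r_u = (-sin(u), cos(u), 0), r_v = (0, 0, 1). As functions of (u, v):
  E = r_u · r_u = 1,
  F = r_u · r_v = 0,
  G = r_v · r_v = 1.
Evaluating at (u, v) = (pi/4, -3): E = 1, F = 0, G = 1.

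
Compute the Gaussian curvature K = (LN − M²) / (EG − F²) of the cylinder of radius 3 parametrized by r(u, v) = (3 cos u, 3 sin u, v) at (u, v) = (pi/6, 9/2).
K = 0

Coefficients of the first fundamental form: E = 9, F = 0, G = 1.
Coefficients of the second fundamental form: L = -3, M = 0, N = 0.
Assemble K = (LN − M²)/(EG − F²) = 0. At (u, v) = (pi/6, 9/2): K = 0.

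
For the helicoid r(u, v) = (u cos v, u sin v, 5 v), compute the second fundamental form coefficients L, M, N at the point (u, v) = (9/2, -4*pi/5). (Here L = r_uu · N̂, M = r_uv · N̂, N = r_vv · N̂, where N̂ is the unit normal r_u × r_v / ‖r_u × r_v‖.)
L = 0;  M = -10*sqrt(181)/181;  N = 0

Compute the unit normal N̂(u, v) = (5*sin(v)/sqrt(u^2 + 25), -5*cos(v)/sqrt(u^2 + 25), u/sqrt(u^2 + 25)), and the second partials r_uu, r_uv, r_vv. Take dot products:
  L(u, v) = r_uu · N̂ = 0,
  M(u, v) = r_uv · N̂ = -5/sqrt(u^2 + 25),
  N(u, v) = r_vv · N̂ = 0.
Evaluating at (u, v) = (9/2, -4*pi/5):
  L = 0, M = -10*sqrt(181)/181, N = 0.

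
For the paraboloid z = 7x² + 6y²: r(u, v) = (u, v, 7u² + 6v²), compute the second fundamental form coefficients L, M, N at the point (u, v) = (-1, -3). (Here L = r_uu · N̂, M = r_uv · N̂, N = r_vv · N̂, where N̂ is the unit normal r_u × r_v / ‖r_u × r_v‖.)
L = 14*sqrt(1493)/1493;  M = 0;  N = 12*sqrt(1493)/1493

Compute the unit normal N̂(u, v) = (-14*u/sqrt(196*u^2 + 144*v^2 + 1), -12*v/sqrt(196*u^2 + 144*v^2 + 1), 1/sqrt(196*u^2 + 144*v^2 + 1)), and the second partials r_uu, r_uv, r_vv. Take dot products:
  L(u, v) = r_uu · N̂ = 14/sqrt(196*u^2 + 144*v^2 + 1),
  M(u, v) = r_uv · N̂ = 0,
  N(u, v) = r_vv · N̂ = 12/sqrt(196*u^2 + 144*v^2 + 1).
Evaluating at (u, v) = (-1, -3):
  L = 14*sqrt(1493)/1493, M = 0, N = 12*sqrt(1493)/1493.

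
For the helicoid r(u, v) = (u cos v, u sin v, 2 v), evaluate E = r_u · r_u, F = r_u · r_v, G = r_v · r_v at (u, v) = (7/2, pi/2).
E = 1;  F = 0;  G = 65/4

Partials: r_u = (cos(v), sin(v), 0), r_v = (-u*sin(v), u*cos(v), 2). As functions of (u, v):
  E = r_u · r_u = 1,
  F = r_u · r_v = 0,
  G = r_v · r_v = u^2 + 4.
Evaluating at (u, v) = (7/2, pi/2): E = 1, F = 0, G = 65/4.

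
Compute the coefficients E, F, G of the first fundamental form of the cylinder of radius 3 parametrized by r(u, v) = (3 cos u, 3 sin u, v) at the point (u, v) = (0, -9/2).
E = 9;  F = 0;  G = 1

Partials: r_u = (-3*sin(u), 3*cos(u), 0), r_v = (0, 0, 1). As functions of (u, v):
  E = r_u · r_u = 9,
  F = r_u · r_v = 0,
  G = r_v · r_v = 1.
Evaluating at (u, v) = (0, -9/2): E = 9, F = 0, G = 1.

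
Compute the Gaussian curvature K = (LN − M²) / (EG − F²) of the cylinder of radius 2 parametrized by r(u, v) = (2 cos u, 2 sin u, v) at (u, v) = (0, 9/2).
K = 0

Coefficients of the first fundamental form: E = 4, F = 0, G = 1.
Coefficients of the second fundamental form: L = -2, M = 0, N = 0.
Assemble K = (LN − M²)/(EG − F²) = 0. At (u, v) = (0, 9/2): K = 0.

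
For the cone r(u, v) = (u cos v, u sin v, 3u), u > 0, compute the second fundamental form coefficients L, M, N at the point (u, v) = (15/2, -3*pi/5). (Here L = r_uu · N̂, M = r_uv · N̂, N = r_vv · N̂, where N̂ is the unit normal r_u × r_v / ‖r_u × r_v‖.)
L = 0;  M = 0;  N = 9*sqrt(10)/4

Compute the unit normal N̂(u, v) = (-3*sqrt(10)*u*cos(v)/(10*Abs(u)), -3*sqrt(10)*u*sin(v)/(10*Abs(u)), sqrt(10)*u/(10*Abs(u))), and the second partials r_uu, r_uv, r_vv. Take dot products:
  L(u, v) = r_uu · N̂ = 0,
  M(u, v) = r_uv · N̂ = 0,
  N(u, v) = r_vv · N̂ = 3*sqrt(10)*u^2/(10*Abs(u)).
Evaluating at (u, v) = (15/2, -3*pi/5):
  L = 0, M = 0, N = 9*sqrt(10)/4.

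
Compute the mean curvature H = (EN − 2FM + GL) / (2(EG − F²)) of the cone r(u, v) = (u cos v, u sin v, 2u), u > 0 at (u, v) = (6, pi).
H = sqrt(5)/30

With E = 5, F = 0, G = u^2, L = 0, M = 0, N = 2*sqrt(5)*u^2/(5*Abs(u)), assemble
  H = (EN − 2FM + GL) / (2(EG − F²)) = sqrt(5)/(5*Abs(u)).
At (u, v) = (6, pi): H = sqrt(5)/30.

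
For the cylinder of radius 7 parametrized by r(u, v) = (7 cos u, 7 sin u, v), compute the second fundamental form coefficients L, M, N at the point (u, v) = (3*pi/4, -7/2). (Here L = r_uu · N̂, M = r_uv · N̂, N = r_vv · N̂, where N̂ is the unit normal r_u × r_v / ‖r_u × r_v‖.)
L = -7;  M = 0;  N = 0

Compute the unit normal N̂(u, v) = (cos(u), sin(u), 0), and the second partials r_uu, r_uv, r_vv. Take dot products:
  L(u, v) = r_uu · N̂ = -7,
  M(u, v) = r_uv · N̂ = 0,
  N(u, v) = r_vv · N̂ = 0.
Evaluating at (u, v) = (3*pi/4, -7/2):
  L = -7, M = 0, N = 0.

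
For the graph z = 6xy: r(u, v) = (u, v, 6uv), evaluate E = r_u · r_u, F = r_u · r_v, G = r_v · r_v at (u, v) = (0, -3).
E = 325;  F = 0;  G = 1

Partials: r_u = (1, 0, 6*v), r_v = (0, 1, 6*u). As functions of (u, v):
  E = r_u · r_u = 36*v^2 + 1,
  F = r_u · r_v = 36*u*v,
  G = r_v · r_v = 36*u^2 + 1.
Evaluating at (u, v) = (0, -3): E = 325, F = 0, G = 1.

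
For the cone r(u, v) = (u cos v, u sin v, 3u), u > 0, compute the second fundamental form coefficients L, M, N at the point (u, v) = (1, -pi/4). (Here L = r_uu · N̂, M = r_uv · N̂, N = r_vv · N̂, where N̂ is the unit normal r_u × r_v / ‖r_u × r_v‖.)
L = 0;  M = 0;  N = 3*sqrt(10)/10

Compute the unit normal N̂(u, v) = (-3*sqrt(10)*u*cos(v)/(10*Abs(u)), -3*sqrt(10)*u*sin(v)/(10*Abs(u)), sqrt(10)*u/(10*Abs(u))), and the second partials r_uu, r_uv, r_vv. Take dot products:
  L(u, v) = r_uu · N̂ = 0,
  M(u, v) = r_uv · N̂ = 0,
  N(u, v) = r_vv · N̂ = 3*sqrt(10)*u^2/(10*Abs(u)).
Evaluating at (u, v) = (1, -pi/4):
  L = 0, M = 0, N = 3*sqrt(10)/10.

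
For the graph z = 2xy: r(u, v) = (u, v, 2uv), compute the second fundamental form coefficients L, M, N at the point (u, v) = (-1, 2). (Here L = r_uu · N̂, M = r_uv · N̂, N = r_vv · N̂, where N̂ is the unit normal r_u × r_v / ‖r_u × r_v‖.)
L = 0;  M = 2*sqrt(21)/21;  N = 0

Compute the unit normal N̂(u, v) = (-2*v/sqrt(4*u^2 + 4*v^2 + 1), -2*u/sqrt(4*u^2 + 4*v^2 + 1), 1/sqrt(4*u^2 + 4*v^2 + 1)), and the second partials r_uu, r_uv, r_vv. Take dot products:
  L(u, v) = r_uu · N̂ = 0,
  M(u, v) = r_uv · N̂ = 2/sqrt(4*u^2 + 4*v^2 + 1),
  N(u, v) = r_vv · N̂ = 0.
Evaluating at (u, v) = (-1, 2):
  L = 0, M = 2*sqrt(21)/21, N = 0.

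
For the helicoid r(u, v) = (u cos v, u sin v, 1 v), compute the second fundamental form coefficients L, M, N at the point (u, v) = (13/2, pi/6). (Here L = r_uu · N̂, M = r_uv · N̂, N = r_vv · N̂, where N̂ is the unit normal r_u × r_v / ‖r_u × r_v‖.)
L = 0;  M = -2*sqrt(173)/173;  N = 0

Compute the unit normal N̂(u, v) = (sin(v)/sqrt(u^2 + 1), -cos(v)/sqrt(u^2 + 1), u/sqrt(u^2 + 1)), and the second partials r_uu, r_uv, r_vv. Take dot products:
  L(u, v) = r_uu · N̂ = 0,
  M(u, v) = r_uv · N̂ = -1/sqrt(u^2 + 1),
  N(u, v) = r_vv · N̂ = 0.
Evaluating at (u, v) = (13/2, pi/6):
  L = 0, M = -2*sqrt(173)/173, N = 0.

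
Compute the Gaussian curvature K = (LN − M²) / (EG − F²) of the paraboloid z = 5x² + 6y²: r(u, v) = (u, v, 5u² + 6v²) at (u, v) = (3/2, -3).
K = 30/579121

Coefficients of the first fundamental form: E = 100*u^2 + 1, F = 120*u*v, G = 144*v^2 + 1.
Coefficients of the second fundamental form: L = 10/sqrt(100*u^2 + 144*v^2 + 1), M = 0, N = 12/sqrt(100*u^2 + 144*v^2 + 1).
Assemble K = (LN − M²)/(EG − F²) = 120/(10000*u^4 + 28800*u^2*v^2 + 200*u^2 + 20736*v^4 + 288*v^2 + 1). At (u, v) = (3/2, -3): K = 30/579121.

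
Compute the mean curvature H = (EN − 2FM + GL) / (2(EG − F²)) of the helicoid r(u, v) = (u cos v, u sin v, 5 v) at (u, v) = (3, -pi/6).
H = 0

With E = 1, F = 0, G = u^2 + 25, L = 0, M = -5/sqrt(u^2 + 25), N = 0, assemble
  H = (EN − 2FM + GL) / (2(EG − F²)) = 0.
At (u, v) = (3, -pi/6): H = 0.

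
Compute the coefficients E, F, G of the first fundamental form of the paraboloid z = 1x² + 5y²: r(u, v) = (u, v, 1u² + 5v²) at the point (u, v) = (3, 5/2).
E = 37;  F = 150;  G = 626

Partials: r_u = (1, 0, 2*u), r_v = (0, 1, 10*v). As functions of (u, v):
  E = r_u · r_u = 4*u^2 + 1,
  F = r_u · r_v = 20*u*v,
  G = r_v · r_v = 100*v^2 + 1.
Evaluating at (u, v) = (3, 5/2): E = 37, F = 150, G = 626.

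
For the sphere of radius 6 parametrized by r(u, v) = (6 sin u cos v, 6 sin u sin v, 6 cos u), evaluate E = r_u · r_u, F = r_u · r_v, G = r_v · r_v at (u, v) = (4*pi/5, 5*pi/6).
E = 36;  F = 0;  G = 45/2 - 9*sqrt(5)/2

Partials: r_u = (6*cos(u)*cos(v), 6*sin(v)*cos(u), -6*sin(u)), r_v = (-6*sin(u)*sin(v), 6*sin(u)*cos(v), 0). As functions of (u, v):
  E = r_u · r_u = 36,
  F = r_u · r_v = 0,
  G = r_v · r_v = 36*sin(u)^2.
Evaluating at (u, v) = (4*pi/5, 5*pi/6): E = 36, F = 0, G = 45/2 - 9*sqrt(5)/2.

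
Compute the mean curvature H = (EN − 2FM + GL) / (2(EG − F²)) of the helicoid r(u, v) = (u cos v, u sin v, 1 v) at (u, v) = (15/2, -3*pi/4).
H = 0

With E = 1, F = 0, G = u^2 + 1, L = 0, M = -1/sqrt(u^2 + 1), N = 0, assemble
  H = (EN − 2FM + GL) / (2(EG − F²)) = 0.
At (u, v) = (15/2, -3*pi/4): H = 0.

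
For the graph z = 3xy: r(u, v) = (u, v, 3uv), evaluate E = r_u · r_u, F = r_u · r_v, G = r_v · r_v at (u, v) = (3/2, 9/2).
E = 733/4;  F = 243/4;  G = 85/4

Partials: r_u = (1, 0, 3*v), r_v = (0, 1, 3*u). As functions of (u, v):
  E = r_u · r_u = 9*v^2 + 1,
  F = r_u · r_v = 9*u*v,
  G = r_v · r_v = 9*u^2 + 1.
Evaluating at (u, v) = (3/2, 9/2): E = 733/4, F = 243/4, G = 85/4.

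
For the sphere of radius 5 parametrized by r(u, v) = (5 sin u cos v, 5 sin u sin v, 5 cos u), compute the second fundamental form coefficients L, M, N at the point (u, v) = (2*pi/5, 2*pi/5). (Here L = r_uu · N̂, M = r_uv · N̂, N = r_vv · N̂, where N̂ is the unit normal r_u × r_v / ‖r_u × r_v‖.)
L = -5;  M = 0;  N = -25/8 - 5*sqrt(5)/8

Compute the unit normal N̂(u, v) = (sin(u)^2*cos(v)/Abs(sin(u)), sin(u)^2*sin(v)/Abs(sin(u)), sin(2*u)/(2*Abs(sin(u)))), and the second partials r_uu, r_uv, r_vv. Take dot products:
  L(u, v) = r_uu · N̂ = -5*sin(u)/Abs(sin(u)),
  M(u, v) = r_uv · N̂ = 0,
  N(u, v) = r_vv · N̂ = -5*sin(u)^3/Abs(sin(u)).
Evaluating at (u, v) = (2*pi/5, 2*pi/5):
  L = -5, M = 0, N = -25/8 - 5*sqrt(5)/8.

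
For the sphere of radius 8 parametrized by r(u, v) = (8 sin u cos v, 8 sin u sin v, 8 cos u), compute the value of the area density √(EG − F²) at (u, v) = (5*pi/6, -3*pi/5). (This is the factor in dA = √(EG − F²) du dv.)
√(EG − F²)|_{(5*pi/6, -3*pi/5)} = 32

E = 64, F = 0, G = 64*sin(u)^2, so EG − F² = 4096*sin(u)^2. Taking the positive square root: √(EG − F²) = 64*Abs(sin(u)). At (u, v) = (5*pi/6, -3*pi/5): 32.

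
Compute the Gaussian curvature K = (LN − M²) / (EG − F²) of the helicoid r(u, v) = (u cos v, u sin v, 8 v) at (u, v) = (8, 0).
K = -1/256

Coefficients of the first fundamental form: E = 1, F = 0, G = u^2 + 64.
Coefficients of the second fundamental form: L = 0, M = -8/sqrt(u^2 + 64), N = 0.
Assemble K = (LN − M²)/(EG − F²) = -64/(u^2 + 64)^2. At (u, v) = (8, 0): K = -1/256.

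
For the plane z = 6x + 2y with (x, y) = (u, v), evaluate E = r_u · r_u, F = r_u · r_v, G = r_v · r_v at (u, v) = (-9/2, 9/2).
E = 37;  F = 12;  G = 5

Partials: r_u = (1, 0, 6), r_v = (0, 1, 2). As functions of (u, v):
  E = r_u · r_u = 37,
  F = r_u · r_v = 12,
  G = r_v · r_v = 5.
Evaluating at (u, v) = (-9/2, 9/2): E = 37, F = 12, G = 5.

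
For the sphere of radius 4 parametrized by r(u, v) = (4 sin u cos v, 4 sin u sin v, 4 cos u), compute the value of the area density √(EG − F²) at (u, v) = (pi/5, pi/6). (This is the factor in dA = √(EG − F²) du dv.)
√(EG − F²)|_{(pi/5, pi/6)} = 4*sqrt(10 - 2*sqrt(5))

E = 16, F = 0, G = 16*sin(u)^2, so EG − F² = 256*sin(u)^2. Taking the positive square root: √(EG − F²) = 16*Abs(sin(u)). At (u, v) = (pi/5, pi/6): 4*sqrt(10 - 2*sqrt(5)).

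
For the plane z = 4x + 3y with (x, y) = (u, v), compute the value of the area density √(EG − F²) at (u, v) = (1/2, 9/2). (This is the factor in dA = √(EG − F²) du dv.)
√(EG − F²)|_{(1/2, 9/2)} = sqrt(26)

E = 17, F = 12, G = 10, so EG − F² = 26. Taking the positive square root: √(EG − F²) = sqrt(26). At (u, v) = (1/2, 9/2): sqrt(26).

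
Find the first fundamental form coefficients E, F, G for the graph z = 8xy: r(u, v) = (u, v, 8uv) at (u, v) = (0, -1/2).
E = 17;  F = 0;  G = 1

Partials: r_u = (1, 0, 8*v), r_v = (0, 1, 8*u). As functions of (u, v):
  E = r_u · r_u = 64*v^2 + 1,
  F = r_u · r_v = 64*u*v,
  G = r_v · r_v = 64*u^2 + 1.
Evaluating at (u, v) = (0, -1/2): E = 17, F = 0, G = 1.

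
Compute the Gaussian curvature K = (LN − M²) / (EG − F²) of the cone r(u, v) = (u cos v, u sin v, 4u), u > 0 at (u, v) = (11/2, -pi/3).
K = 0

Coefficients of the first fundamental form: E = 17, F = 0, G = u^2.
Coefficients of the second fundamental form: L = 0, M = 0, N = 4*sqrt(17)*u^2/(17*Abs(u)).
Assemble K = (LN − M²)/(EG − F²) = 0. At (u, v) = (11/2, -pi/3): K = 0.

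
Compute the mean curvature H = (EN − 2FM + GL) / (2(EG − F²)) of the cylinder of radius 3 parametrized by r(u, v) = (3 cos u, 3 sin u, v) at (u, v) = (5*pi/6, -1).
H = -1/6

With E = 9, F = 0, G = 1, L = -3, M = 0, N = 0, assemble
  H = (EN − 2FM + GL) / (2(EG − F²)) = -1/6.
At (u, v) = (5*pi/6, -1): H = -1/6.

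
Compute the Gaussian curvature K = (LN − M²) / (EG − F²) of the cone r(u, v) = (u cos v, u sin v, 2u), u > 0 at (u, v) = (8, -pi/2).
K = 0

Coefficients of the first fundamental form: E = 5, F = 0, G = u^2.
Coefficients of the second fundamental form: L = 0, M = 0, N = 2*sqrt(5)*u^2/(5*Abs(u)).
Assemble K = (LN − M²)/(EG − F²) = 0. At (u, v) = (8, -pi/2): K = 0.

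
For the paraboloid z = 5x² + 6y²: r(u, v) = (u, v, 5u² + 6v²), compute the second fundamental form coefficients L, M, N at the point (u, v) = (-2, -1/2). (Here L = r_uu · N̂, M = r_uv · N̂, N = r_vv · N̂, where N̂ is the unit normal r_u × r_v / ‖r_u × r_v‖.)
L = 10*sqrt(437)/437;  M = 0;  N = 12*sqrt(437)/437

Compute the unit normal N̂(u, v) = (-10*u/sqrt(100*u^2 + 144*v^2 + 1), -12*v/sqrt(100*u^2 + 144*v^2 + 1), 1/sqrt(100*u^2 + 144*v^2 + 1)), and the second partials r_uu, r_uv, r_vv. Take dot products:
  L(u, v) = r_uu · N̂ = 10/sqrt(100*u^2 + 144*v^2 + 1),
  M(u, v) = r_uv · N̂ = 0,
  N(u, v) = r_vv · N̂ = 12/sqrt(100*u^2 + 144*v^2 + 1).
Evaluating at (u, v) = (-2, -1/2):
  L = 10*sqrt(437)/437, M = 0, N = 12*sqrt(437)/437.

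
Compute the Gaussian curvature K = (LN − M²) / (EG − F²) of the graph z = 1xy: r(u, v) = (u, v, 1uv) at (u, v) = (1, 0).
K = -1/4

Coefficients of the first fundamental form: E = v^2 + 1, F = u*v, G = u^2 + 1.
Coefficients of the second fundamental form: L = 0, M = 1/sqrt(u^2 + v^2 + 1), N = 0.
Assemble K = (LN − M²)/(EG − F²) = 1/((u^2*v^2 - (u^2 + 1)*(v^2 + 1))*(u^2 + v^2 + 1)). At (u, v) = (1, 0): K = -1/4.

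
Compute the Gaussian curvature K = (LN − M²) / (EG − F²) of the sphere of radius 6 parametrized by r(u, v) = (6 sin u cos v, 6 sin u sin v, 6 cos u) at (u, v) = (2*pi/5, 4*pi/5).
K = 1/36

Coefficients of the first fundamental form: E = 36, F = 0, G = 36*sin(u)^2.
Coefficients of the second fundamental form: L = -6*sin(u)/Abs(sin(u)), M = 0, N = -6*sin(u)^3/Abs(sin(u)).
Assemble K = (LN − M²)/(EG − F²) = 1/36. At (u, v) = (2*pi/5, 4*pi/5): K = 1/36.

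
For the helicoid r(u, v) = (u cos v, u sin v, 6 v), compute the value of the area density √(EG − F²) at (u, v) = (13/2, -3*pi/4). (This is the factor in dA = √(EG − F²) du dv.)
√(EG − F²)|_{(13/2, -3*pi/4)} = sqrt(313)/2

E = 1, F = 0, G = u^2 + 36, so EG − F² = u^2 + 36. Taking the positive square root: √(EG − F²) = sqrt(u^2 + 36). At (u, v) = (13/2, -3*pi/4): sqrt(313)/2.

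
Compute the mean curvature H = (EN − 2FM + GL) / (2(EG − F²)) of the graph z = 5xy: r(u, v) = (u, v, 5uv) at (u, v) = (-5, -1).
H = -625*sqrt(651)/423801

With E = 25*v^2 + 1, F = 25*u*v, G = 25*u^2 + 1, L = 0, M = 5/sqrt(25*u^2 + 25*v^2 + 1), N = 0, assemble
  H = (EN − 2FM + GL) / (2(EG − F²)) = -125*u*v/(25*u^2 + 25*v^2 + 1)^(3/2).
At (u, v) = (-5, -1): H = -625*sqrt(651)/423801.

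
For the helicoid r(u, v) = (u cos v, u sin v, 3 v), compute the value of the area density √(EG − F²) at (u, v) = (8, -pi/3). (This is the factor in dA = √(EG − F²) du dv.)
√(EG − F²)|_{(8, -pi/3)} = sqrt(73)

E = 1, F = 0, G = u^2 + 9, so EG − F² = u^2 + 9. Taking the positive square root: √(EG − F²) = sqrt(u^2 + 9). At (u, v) = (8, -pi/3): sqrt(73).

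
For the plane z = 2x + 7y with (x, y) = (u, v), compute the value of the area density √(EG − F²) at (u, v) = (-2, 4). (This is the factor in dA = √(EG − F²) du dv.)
√(EG − F²)|_{(-2, 4)} = 3*sqrt(6)

E = 5, F = 14, G = 50, so EG − F² = 54. Taking the positive square root: √(EG − F²) = 3*sqrt(6). At (u, v) = (-2, 4): 3*sqrt(6).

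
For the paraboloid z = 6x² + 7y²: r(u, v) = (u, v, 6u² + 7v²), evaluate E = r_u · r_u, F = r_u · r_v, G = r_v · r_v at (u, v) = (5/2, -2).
E = 901;  F = -840;  G = 785

Partials: r_u = (1, 0, 12*u), r_v = (0, 1, 14*v). As functions of (u, v):
  E = r_u · r_u = 144*u^2 + 1,
  F = r_u · r_v = 168*u*v,
  G = r_v · r_v = 196*v^2 + 1.
Evaluating at (u, v) = (5/2, -2): E = 901, F = -840, G = 785.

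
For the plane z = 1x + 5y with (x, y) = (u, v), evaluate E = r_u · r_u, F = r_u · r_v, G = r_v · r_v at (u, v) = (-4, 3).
E = 2;  F = 5;  G = 26

Partials: r_u = (1, 0, 1), r_v = (0, 1, 5). As functions of (u, v):
  E = r_u · r_u = 2,
  F = r_u · r_v = 5,
  G = r_v · r_v = 26.
Evaluating at (u, v) = (-4, 3): E = 2, F = 5, G = 26.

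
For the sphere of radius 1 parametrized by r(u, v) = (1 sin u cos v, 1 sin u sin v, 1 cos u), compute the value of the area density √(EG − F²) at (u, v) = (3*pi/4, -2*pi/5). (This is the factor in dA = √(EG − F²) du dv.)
√(EG − F²)|_{(3*pi/4, -2*pi/5)} = sqrt(2)/2

E = 1, F = 0, G = sin(u)^2, so EG − F² = sin(u)^2. Taking the positive square root: √(EG − F²) = Abs(sin(u)). At (u, v) = (3*pi/4, -2*pi/5): sqrt(2)/2.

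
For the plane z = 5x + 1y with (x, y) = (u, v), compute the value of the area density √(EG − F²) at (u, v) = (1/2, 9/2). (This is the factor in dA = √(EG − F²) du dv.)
√(EG − F²)|_{(1/2, 9/2)} = 3*sqrt(3)

E = 26, F = 5, G = 2, so EG − F² = 27. Taking the positive square root: √(EG − F²) = 3*sqrt(3). At (u, v) = (1/2, 9/2): 3*sqrt(3).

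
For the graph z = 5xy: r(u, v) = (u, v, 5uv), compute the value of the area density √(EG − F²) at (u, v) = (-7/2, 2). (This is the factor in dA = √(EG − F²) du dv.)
√(EG − F²)|_{(-7/2, 2)} = 3*sqrt(181)/2

E = 25*v^2 + 1, F = 25*u*v, G = 25*u^2 + 1, so EG − F² = 25*u^2 + 25*v^2 + 1. Taking the positive square root: √(EG − F²) = sqrt(25*u^2 + 25*v^2 + 1). At (u, v) = (-7/2, 2): 3*sqrt(181)/2.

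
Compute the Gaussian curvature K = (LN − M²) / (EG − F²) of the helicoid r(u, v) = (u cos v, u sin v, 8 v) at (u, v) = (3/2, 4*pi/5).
K = -1024/70225

Coefficients of the first fundamental form: E = 1, F = 0, G = u^2 + 64.
Coefficients of the second fundamental form: L = 0, M = -8/sqrt(u^2 + 64), N = 0.
Assemble K = (LN − M²)/(EG − F²) = -64/(u^2 + 64)^2. At (u, v) = (3/2, 4*pi/5): K = -1024/70225.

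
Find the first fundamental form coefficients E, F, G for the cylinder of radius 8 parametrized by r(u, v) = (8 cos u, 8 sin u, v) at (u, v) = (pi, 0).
E = 64;  F = 0;  G = 1

Partials: r_u = (-8*sin(u), 8*cos(u), 0), r_v = (0, 0, 1). As functions of (u, v):
  E = r_u · r_u = 64,
  F = r_u · r_v = 0,
  G = r_v · r_v = 1.
Evaluating at (u, v) = (pi, 0): E = 64, F = 0, G = 1.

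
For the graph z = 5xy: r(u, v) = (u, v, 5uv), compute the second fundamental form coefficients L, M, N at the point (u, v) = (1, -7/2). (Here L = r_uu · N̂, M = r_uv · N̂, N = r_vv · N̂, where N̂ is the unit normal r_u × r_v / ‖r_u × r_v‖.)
L = 0;  M = 10*sqrt(1329)/1329;  N = 0

Compute the unit normal N̂(u, v) = (-5*v/sqrt(25*u^2 + 25*v^2 + 1), -5*u/sqrt(25*u^2 + 25*v^2 + 1), 1/sqrt(25*u^2 + 25*v^2 + 1)), and the second partials r_uu, r_uv, r_vv. Take dot products:
  L(u, v) = r_uu · N̂ = 0,
  M(u, v) = r_uv · N̂ = 5/sqrt(25*u^2 + 25*v^2 + 1),
  N(u, v) = r_vv · N̂ = 0.
Evaluating at (u, v) = (1, -7/2):
  L = 0, M = 10*sqrt(1329)/1329, N = 0.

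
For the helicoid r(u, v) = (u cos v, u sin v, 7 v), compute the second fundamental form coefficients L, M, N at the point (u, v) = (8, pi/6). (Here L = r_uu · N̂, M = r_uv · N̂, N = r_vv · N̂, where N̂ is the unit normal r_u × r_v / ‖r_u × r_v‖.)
L = 0;  M = -7*sqrt(113)/113;  N = 0

Compute the unit normal N̂(u, v) = (7*sin(v)/sqrt(u^2 + 49), -7*cos(v)/sqrt(u^2 + 49), u/sqrt(u^2 + 49)), and the second partials r_uu, r_uv, r_vv. Take dot products:
  L(u, v) = r_uu · N̂ = 0,
  M(u, v) = r_uv · N̂ = -7/sqrt(u^2 + 49),
  N(u, v) = r_vv · N̂ = 0.
Evaluating at (u, v) = (8, pi/6):
  L = 0, M = -7*sqrt(113)/113, N = 0.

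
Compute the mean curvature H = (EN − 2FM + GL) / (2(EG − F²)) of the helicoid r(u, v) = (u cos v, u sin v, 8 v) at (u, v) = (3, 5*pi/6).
H = 0

With E = 1, F = 0, G = u^2 + 64, L = 0, M = -8/sqrt(u^2 + 64), N = 0, assemble
  H = (EN − 2FM + GL) / (2(EG − F²)) = 0.
At (u, v) = (3, 5*pi/6): H = 0.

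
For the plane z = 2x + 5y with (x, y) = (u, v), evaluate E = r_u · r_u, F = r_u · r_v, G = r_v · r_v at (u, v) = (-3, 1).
E = 5;  F = 10;  G = 26

Partials: r_u = (1, 0, 2), r_v = (0, 1, 5). As functions of (u, v):
  E = r_u · r_u = 5,
  F = r_u · r_v = 10,
  G = r_v · r_v = 26.
Evaluating at (u, v) = (-3, 1): E = 5, F = 10, G = 26.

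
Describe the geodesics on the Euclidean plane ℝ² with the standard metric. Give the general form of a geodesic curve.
Geodesics on the plane are straight lines (in the standard parametrization, α(t) = p + t · v with p, v ∈ ℝ²).

The geodesic equation on the plane reduces to α̈ = 0 (Christoffel symbols vanish in Cartesian coordinates), so α(t) = p + t · v. Geodesics are exactly straight lines.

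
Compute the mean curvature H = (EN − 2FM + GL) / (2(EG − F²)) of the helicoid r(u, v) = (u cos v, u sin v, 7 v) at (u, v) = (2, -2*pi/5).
H = 0

With E = 1, F = 0, G = u^2 + 49, L = 0, M = -7/sqrt(u^2 + 49), N = 0, assemble
  H = (EN − 2FM + GL) / (2(EG − F²)) = 0.
At (u, v) = (2, -2*pi/5): H = 0.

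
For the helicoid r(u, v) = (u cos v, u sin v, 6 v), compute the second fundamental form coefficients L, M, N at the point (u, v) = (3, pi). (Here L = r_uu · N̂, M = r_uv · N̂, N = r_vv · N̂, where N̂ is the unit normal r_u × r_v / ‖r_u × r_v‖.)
L = 0;  M = -2*sqrt(5)/5;  N = 0

Compute the unit normal N̂(u, v) = (6*sin(v)/sqrt(u^2 + 36), -6*cos(v)/sqrt(u^2 + 36), u/sqrt(u^2 + 36)), and the second partials r_uu, r_uv, r_vv. Take dot products:
  L(u, v) = r_uu · N̂ = 0,
  M(u, v) = r_uv · N̂ = -6/sqrt(u^2 + 36),
  N(u, v) = r_vv · N̂ = 0.
Evaluating at (u, v) = (3, pi):
  L = 0, M = -2*sqrt(5)/5, N = 0.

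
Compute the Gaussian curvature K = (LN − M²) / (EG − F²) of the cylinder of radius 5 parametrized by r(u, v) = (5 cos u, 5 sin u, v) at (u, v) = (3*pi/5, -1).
K = 0

Coefficients of the first fundamental form: E = 25, F = 0, G = 1.
Coefficients of the second fundamental form: L = -5, M = 0, N = 0.
Assemble K = (LN − M²)/(EG − F²) = 0. At (u, v) = (3*pi/5, -1): K = 0.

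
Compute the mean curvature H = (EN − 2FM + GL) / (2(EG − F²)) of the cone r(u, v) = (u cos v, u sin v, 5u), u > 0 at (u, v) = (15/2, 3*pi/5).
H = sqrt(26)/78

With E = 26, F = 0, G = u^2, L = 0, M = 0, N = 5*sqrt(26)*u^2/(26*Abs(u)), assemble
  H = (EN − 2FM + GL) / (2(EG − F²)) = 5*sqrt(26)/(52*Abs(u)).
At (u, v) = (15/2, 3*pi/5): H = sqrt(26)/78.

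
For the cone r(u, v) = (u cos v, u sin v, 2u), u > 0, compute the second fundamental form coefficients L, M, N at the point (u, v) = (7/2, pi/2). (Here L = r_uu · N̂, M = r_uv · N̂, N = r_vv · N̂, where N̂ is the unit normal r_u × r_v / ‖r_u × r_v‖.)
L = 0;  M = 0;  N = 7*sqrt(5)/5

Compute the unit normal N̂(u, v) = (-2*sqrt(5)*u*cos(v)/(5*Abs(u)), -2*sqrt(5)*u*sin(v)/(5*Abs(u)), sqrt(5)*u/(5*Abs(u))), and the second partials r_uu, r_uv, r_vv. Take dot products:
  L(u, v) = r_uu · N̂ = 0,
  M(u, v) = r_uv · N̂ = 0,
  N(u, v) = r_vv · N̂ = 2*sqrt(5)*u^2/(5*Abs(u)).
Evaluating at (u, v) = (7/2, pi/2):
  L = 0, M = 0, N = 7*sqrt(5)/5.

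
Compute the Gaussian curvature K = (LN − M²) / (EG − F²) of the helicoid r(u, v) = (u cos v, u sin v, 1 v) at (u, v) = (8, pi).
K = -1/4225

Coefficients of the first fundamental form: E = 1, F = 0, G = u^2 + 1.
Coefficients of the second fundamental form: L = 0, M = -1/sqrt(u^2 + 1), N = 0.
Assemble K = (LN − M²)/(EG − F²) = -1/(u^2 + 1)^2. At (u, v) = (8, pi): K = -1/4225.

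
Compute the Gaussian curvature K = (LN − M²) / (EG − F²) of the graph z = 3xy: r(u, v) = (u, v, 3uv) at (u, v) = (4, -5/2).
K = -144/648025

Coefficients of the first fundamental form: E = 9*v^2 + 1, F = 9*u*v, G = 9*u^2 + 1.
Coefficients of the second fundamental form: L = 0, M = 3/sqrt(9*u^2 + 9*v^2 + 1), N = 0.
Assemble K = (LN − M²)/(EG − F²) = -9/(81*u^4 + 162*u^2*v^2 + 18*u^2 + 81*v^4 + 18*v^2 + 1). At (u, v) = (4, -5/2): K = -144/648025.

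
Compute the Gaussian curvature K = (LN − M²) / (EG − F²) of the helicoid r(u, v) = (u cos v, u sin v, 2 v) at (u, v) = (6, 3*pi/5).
K = -1/400

Coefficients of the first fundamental form: E = 1, F = 0, G = u^2 + 4.
Coefficients of the second fundamental form: L = 0, M = -2/sqrt(u^2 + 4), N = 0.
Assemble K = (LN − M²)/(EG − F²) = -4/(u^2 + 4)^2. At (u, v) = (6, 3*pi/5): K = -1/400.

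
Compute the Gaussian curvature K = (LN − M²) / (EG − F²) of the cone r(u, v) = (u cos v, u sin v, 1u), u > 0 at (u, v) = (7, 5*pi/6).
K = 0

Coefficients of the first fundamental form: E = 2, F = 0, G = u^2.
Coefficients of the second fundamental form: L = 0, M = 0, N = sqrt(2)*u^2/(2*Abs(u)).
Assemble K = (LN − M²)/(EG − F²) = 0. At (u, v) = (7, 5*pi/6): K = 0.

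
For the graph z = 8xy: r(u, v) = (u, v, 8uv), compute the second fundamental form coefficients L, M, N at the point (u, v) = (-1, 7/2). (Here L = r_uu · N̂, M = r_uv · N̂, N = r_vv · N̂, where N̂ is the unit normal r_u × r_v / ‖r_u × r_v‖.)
L = 0;  M = 8*sqrt(849)/849;  N = 0

Compute the unit normal N̂(u, v) = (-8*v/sqrt(64*u^2 + 64*v^2 + 1), -8*u/sqrt(64*u^2 + 64*v^2 + 1), 1/sqrt(64*u^2 + 64*v^2 + 1)), and the second partials r_uu, r_uv, r_vv. Take dot products:
  L(u, v) = r_uu · N̂ = 0,
  M(u, v) = r_uv · N̂ = 8/sqrt(64*u^2 + 64*v^2 + 1),
  N(u, v) = r_vv · N̂ = 0.
Evaluating at (u, v) = (-1, 7/2):
  L = 0, M = 8*sqrt(849)/849, N = 0.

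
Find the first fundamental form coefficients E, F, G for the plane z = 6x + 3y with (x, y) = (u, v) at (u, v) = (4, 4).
E = 37;  F = 18;  G = 10

Partials: r_u = (1, 0, 6), r_v = (0, 1, 3). As functions of (u, v):
  E = r_u · r_u = 37,
  F = r_u · r_v = 18,
  G = r_v · r_v = 10.
Evaluating at (u, v) = (4, 4): E = 37, F = 18, G = 10.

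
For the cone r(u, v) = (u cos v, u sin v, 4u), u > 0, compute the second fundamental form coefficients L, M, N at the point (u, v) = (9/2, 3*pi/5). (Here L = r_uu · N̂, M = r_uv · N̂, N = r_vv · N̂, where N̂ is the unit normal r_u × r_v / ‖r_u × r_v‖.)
L = 0;  M = 0;  N = 18*sqrt(17)/17

Compute the unit normal N̂(u, v) = (-4*sqrt(17)*u*cos(v)/(17*Abs(u)), -4*sqrt(17)*u*sin(v)/(17*Abs(u)), sqrt(17)*u/(17*Abs(u))), and the second partials r_uu, r_uv, r_vv. Take dot products:
  L(u, v) = r_uu · N̂ = 0,
  M(u, v) = r_uv · N̂ = 0,
  N(u, v) = r_vv · N̂ = 4*sqrt(17)*u^2/(17*Abs(u)).
Evaluating at (u, v) = (9/2, 3*pi/5):
  L = 0, M = 0, N = 18*sqrt(17)/17.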